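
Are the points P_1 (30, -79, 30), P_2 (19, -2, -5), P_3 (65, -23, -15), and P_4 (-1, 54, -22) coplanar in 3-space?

With P_1 as base: P_1P_2 = (-11, 77, -35), P_1P_3 = (35, 56, -45), P_1P_4 = (-31, 133, -52).
P_1P_3 × P_1P_4 = (3073, 3215, 6391).
P_1P_2 · (P_1P_3 × P_1P_4) = -9933.
Since -9933 ≠ 0, the four points are not coplanar.

No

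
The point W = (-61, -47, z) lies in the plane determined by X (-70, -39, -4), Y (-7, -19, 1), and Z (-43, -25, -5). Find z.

A normal to the plane is n = XY × XZ = (-90, 198, 342).
W lies in the plane iff n · XW = 0.
This gives (342)z + (-1026) = 0, so z = 3.

3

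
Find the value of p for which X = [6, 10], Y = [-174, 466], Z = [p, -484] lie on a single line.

The three points are collinear iff det[XY; XZ] = 0.
This determinant is linear in p: (-456)p + (91656) = 0, so p = 201.

201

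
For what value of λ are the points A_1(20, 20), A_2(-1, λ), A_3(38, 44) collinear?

-8

The three points are collinear iff det[A_1A_2; A_1A_3] = 0.
This determinant is linear in λ: (-18)λ + (-144) = 0, so λ = -8.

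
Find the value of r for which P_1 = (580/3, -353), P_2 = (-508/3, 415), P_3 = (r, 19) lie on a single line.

53/3

Collinearity: (P_3 − P_1) must be parallel to (P_2 − P_1) = (-1088/3, 768).
Cross-multiplying the components: (r − 580/3)·(768) = (372)·(-1088/3).
Solving gives r = 53/3.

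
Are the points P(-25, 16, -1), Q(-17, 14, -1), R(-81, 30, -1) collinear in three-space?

Yes

PQ = (8, -2, 0), PR = (-56, 14, 0).
Each component of PR is -7 times the corresponding component of PQ, so PR = -7·PQ and the points are collinear.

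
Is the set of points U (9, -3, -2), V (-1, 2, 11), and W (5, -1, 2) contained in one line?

No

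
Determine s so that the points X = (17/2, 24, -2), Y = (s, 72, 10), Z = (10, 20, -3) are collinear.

-19/2

Collinearity requires XY × XZ = 0; each component is linear in s.
The y-component gives (1)s + (19/2) = 0, so s = -19/2.
The remaining components then also vanish.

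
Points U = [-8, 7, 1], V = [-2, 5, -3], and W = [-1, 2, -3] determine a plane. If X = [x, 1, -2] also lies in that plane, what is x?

-2

Coplanarity requires UV · (UW × UX) = 0.
UV = (6, -2, -4), UW = (7, -5, -4); the triple product is linear in x with coefficient -12 and constant term -24.
Setting it to zero: x = -2.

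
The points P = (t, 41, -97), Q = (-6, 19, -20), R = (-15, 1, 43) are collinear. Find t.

5

Direction QR = (-9, -18, 63). From the y-coordinate of P, the parameter along the line is τ = (41 − 19)/(-18) = -11/9.
Then t = (-6) + (-11/9)·(-9) = 5.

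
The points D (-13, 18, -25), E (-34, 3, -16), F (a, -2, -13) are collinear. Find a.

-41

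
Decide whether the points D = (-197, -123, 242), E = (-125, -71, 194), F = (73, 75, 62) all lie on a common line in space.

DE = (72, 52, -48), DF = (270, 198, -180).
Comparing components 2 and 3: (52)(-180) − (-48)(198) = 144 ≠ 0, so DE and DF are not parallel and the points are not collinear.

No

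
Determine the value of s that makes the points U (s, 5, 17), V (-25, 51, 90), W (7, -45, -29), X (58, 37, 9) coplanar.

The points are coplanar iff UV · (UW × UX) = 0.
Expanding, this is linear in s: (-6110)s + (61100) = 0.
So s = 10.

10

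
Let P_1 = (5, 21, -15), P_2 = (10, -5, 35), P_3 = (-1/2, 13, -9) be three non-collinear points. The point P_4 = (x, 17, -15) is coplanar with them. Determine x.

The plane through P_1, P_2, P_3 has equation 244x − 305y − 183z = -2440.
Substituting P_4: (244)x + (-2440) = -2440, so x = 0.

0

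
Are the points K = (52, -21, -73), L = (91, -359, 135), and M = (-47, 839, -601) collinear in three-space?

No

KL = (39, -338, 208), KM = (-99, 860, -528).
KL × KM = (-416, 0, 78).
The cross product is nonzero, so the points do not lie on one line.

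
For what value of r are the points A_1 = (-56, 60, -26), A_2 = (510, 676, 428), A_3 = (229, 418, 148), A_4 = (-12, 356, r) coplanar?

Coplanarity ⇔ det[A_1A_2; A_1A_3; A_1A_4] = 0.
Expanding, this is linear in r: (27068)r + (7416632) = 0.
So r = -274.

-274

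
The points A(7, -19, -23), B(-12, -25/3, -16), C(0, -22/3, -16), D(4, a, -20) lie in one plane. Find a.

-14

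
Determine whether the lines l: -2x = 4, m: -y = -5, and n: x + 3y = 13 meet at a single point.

Yes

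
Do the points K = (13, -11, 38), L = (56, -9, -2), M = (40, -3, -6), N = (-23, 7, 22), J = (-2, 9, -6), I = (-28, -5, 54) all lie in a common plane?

The plane through K, L, M has normal n = KL × KM = (232, 812, 290) and equation n·P = 5104.
Checking the remaining points: n·N = 6728, n·J = 5104, n·I = 5104.
Since n·N = 6728 ≠ 5104, N is off the plane and the points are not all coplanar.

No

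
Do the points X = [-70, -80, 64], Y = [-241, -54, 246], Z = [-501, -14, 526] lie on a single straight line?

No

XY = (-171, 26, 182), XZ = (-431, 66, 462).
Comparing components 3 and 1: (182)(-431) − (-171)(462) = 560 ≠ 0, so XY and XZ are not parallel and the points are not collinear.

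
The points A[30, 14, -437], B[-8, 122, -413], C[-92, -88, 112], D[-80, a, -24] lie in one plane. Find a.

Normal to plane ABC: n = (61740, 17934, 17052); plane equation n·P = -5348448.
Requiring n·D = -5348448: (17934)a + (-5348448) = -5348448.
So a = 0.

0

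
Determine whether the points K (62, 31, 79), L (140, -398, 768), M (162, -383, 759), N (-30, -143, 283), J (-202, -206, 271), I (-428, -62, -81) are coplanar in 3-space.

No

The plane through K, L, M has normal n = KL × KM = (-6474, 15860, 10608) and equation n·P = 928304.
Checking the remaining points: n·N = 928304, n·J = 915356, n·I = 928304.
Since n·J = 915356 ≠ 928304, J is off the plane and the points are not all coplanar.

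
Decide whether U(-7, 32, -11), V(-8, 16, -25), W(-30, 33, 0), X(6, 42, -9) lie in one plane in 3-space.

With U as base: UV = (-1, -16, -14), UW = (-23, 1, 11), UX = (13, 10, 2).
UW × UX = (-108, 189, -243).
UV · (UW × UX) = 486.
Since 486 ≠ 0, the four points are not coplanar.

No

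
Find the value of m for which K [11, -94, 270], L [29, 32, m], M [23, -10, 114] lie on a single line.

Collinearity requires KL × KM = 0; each component is linear in m.
The x-component gives (-84)m + (3024) = 0, so m = 36.
The remaining components then also vanish.

36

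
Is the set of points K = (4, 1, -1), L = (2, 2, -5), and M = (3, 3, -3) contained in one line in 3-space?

No

KL = (-2, 1, -4), KM = (-1, 2, -2).
Comparing components 2 and 3: (1)(-2) − (-4)(2) = 6 ≠ 0, so KL and KM are not parallel and the points are not collinear.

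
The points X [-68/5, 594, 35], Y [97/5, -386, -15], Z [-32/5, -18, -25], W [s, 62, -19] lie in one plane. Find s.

-41/5

Normal to plane XYZ: n = (28200, 1620, -13140); plane equation n·P = 118860.
Requiring n·W = 118860: (28200)s + (350100) = 118860.
So s = -41/5.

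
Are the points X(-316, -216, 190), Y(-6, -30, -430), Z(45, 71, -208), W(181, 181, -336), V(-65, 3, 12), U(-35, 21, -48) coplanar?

No

The plane through X, Y, Z has normal n = XY × XZ = (103912, -100440, 21824) and equation n·P = -6994592.
Checking the remaining points: n·W = -6704432, n·V = -6793712, n·U = -6793712.
Since n·W = -6704432 ≠ -6994592, W is off the plane and the points are not all coplanar.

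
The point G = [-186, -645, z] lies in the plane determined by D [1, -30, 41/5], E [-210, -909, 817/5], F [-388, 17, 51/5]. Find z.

589/5

Coplanarity requires DE · (DF × DG) = 0.
DE = (-211, -879, 776/5), DF = (-389, 47, 2); the triple product is linear in z with coefficient -351848 and constant term 207238472/5.
Setting it to zero: z = 589/5.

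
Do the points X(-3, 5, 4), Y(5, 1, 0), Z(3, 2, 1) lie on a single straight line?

Yes

XY = (8, -4, -4), XZ = (6, -3, -3).
XY × XZ = (0, 0, 0).
The cross product vanishes, so the three points are collinear.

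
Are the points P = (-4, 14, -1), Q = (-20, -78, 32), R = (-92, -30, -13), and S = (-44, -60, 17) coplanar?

No

The four points are coplanar iff the 3×3 determinant with rows PQ, PR, PS is zero.
Rows: (-16, -92, 33), (-88, -44, -12), (-40, -74, 18).
Expanding along the first row: (-16)(-1680) − (-92)(-2064) + (33)(4752) = -6192.
Nonzero ⇒ not coplanar.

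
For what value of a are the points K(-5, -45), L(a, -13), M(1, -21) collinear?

3

Collinearity: (L − K) must be parallel to (M − K) = (6, 24).
Cross-multiplying the components: (a − (-5))·(24) = (32)·(6).
Solving gives a = 3.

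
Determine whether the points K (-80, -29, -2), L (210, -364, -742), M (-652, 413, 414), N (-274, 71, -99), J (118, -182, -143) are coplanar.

No

The plane through K, L, M has normal n = KL × KM = (187720, 302640, -63440) and equation n·P = -23667280.
Checking the remaining points: n·N = -23667280, n·J = -23857600.
Since n·J = -23857600 ≠ -23667280, J is off the plane and the points are not all coplanar.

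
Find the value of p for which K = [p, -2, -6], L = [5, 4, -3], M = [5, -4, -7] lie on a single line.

5

Direction LM = (0, -8, -4). From the y-coordinate of K, the parameter along the line is τ = (-2 − 4)/(-8) = 3/4.
Then p = 5 + 3/4·(0) = 5.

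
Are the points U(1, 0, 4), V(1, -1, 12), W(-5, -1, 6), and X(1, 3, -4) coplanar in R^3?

A normal to the plane through U, V, W is n = UV × UW = (6, -48, -6).
The plane has equation n·P = -18. For X: n·X = -114.
-114 ≠ -18, so X is off the plane.

No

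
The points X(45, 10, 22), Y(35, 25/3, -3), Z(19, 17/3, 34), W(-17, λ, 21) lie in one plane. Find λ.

-1/3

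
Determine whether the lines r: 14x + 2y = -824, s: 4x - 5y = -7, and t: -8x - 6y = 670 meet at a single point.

Yes

Intersecting r and s: solving the 2×2 system gives (x, y) = (-53, -41).
Substitute into t: (-8)(-53) + (-6)(-41) = 670.
This equals 670, so (-53, -41) lies on all three lines and they are concurrent.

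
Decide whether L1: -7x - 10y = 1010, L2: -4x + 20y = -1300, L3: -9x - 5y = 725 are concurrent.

Yes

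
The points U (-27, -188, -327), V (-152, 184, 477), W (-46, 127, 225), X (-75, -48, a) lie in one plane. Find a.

-23

The points are coplanar iff UV · (UW × UX) = 0.
Expanding, this is linear in a: (-32307)a + (-743061) = 0.
So a = -23.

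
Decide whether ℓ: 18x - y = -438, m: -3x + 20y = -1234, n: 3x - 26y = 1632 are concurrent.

No

Lines aᵢx + bᵢy = cᵢ with pairwise distinct directions are concurrent exactly when det[aᵢ bᵢ cᵢ] = 0.
Here the determinant is 930.
Nonzero, so no common point exists.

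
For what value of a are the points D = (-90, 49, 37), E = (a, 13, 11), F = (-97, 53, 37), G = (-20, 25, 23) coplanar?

25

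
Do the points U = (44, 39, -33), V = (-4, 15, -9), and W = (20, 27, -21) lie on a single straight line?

UV = (-48, -24, 24), UW = (-24, -12, 12).
Each component of UW is 1/2 times the corresponding component of UV, so UW = 1/2·UV and the points are collinear.

Yes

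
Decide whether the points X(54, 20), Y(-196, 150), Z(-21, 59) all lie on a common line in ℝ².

Yes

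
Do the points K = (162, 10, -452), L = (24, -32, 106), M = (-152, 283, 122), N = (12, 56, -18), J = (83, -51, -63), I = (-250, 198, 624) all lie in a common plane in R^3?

The plane through K, L, M has normal n = KL × KM = (-176442, -96000, -50862) and equation n·P = -6553980.
Checking the remaining points: n·N = -6577788, n·J = -6544380, n·I = -6635388.
Since n·N = -6577788 ≠ -6553980, N is off the plane and the points are not all coplanar.

No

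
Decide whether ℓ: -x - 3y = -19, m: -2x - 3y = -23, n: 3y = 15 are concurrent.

Yes

Lines aᵢx + bᵢy = cᵢ with pairwise distinct directions are concurrent exactly when det[aᵢ bᵢ cᵢ] = 0.
Here the determinant is 0.
It vanishes, so the lines are concurrent at (4, 5).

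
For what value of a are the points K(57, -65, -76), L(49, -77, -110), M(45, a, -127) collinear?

-83

Direction KL = (-8, -12, -34). From the x-coordinate of M, the parameter along the line is τ = (45 − 57)/(-8) = 3/2.
Then a = (-65) + 3/2·(-12) = -83.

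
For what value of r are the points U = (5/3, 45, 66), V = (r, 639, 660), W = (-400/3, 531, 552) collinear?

-490/3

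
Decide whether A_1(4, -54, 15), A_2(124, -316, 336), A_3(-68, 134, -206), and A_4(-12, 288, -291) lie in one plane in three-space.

No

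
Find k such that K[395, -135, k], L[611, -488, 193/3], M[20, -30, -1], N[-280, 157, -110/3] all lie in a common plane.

152/3

Coplanarity ⇔ det[KL; KM; KN] = 0.
Expanding, this is linear in k: (-26883)k + (1362072) = 0.
So k = 152/3.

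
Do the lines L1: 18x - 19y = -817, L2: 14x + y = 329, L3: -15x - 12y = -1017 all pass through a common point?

No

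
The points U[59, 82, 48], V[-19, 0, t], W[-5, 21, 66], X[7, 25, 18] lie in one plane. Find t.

24

Coplanarity ⇔ det[UV; UW; UX] = 0.
Expanding, this is linear in t: (476)t + (-11424) = 0.
So t = 24.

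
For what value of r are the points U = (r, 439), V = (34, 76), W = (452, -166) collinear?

Collinearity: (U − V) must be parallel to (W − V) = (418, -242).
Cross-multiplying the components: (r − 34)·(-242) = (363)·(418).
Solving gives r = -593.

-593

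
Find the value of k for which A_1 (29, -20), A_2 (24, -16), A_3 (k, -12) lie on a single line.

19

Collinearity: (A_3 − A_1) must be parallel to (A_2 − A_1) = (-5, 4).
Cross-multiplying the components: (k − 29)·(4) = (8)·(-5).
Solving gives k = 19.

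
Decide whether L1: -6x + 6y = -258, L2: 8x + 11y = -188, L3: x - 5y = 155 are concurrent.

Intersecting L1 and L2: solving the 2×2 system gives (x, y) = (15, -28).
Substitute into L3: (1)(15) + (-5)(-28) = 155.
This equals 155, so (15, -28) lies on all three lines and they are concurrent.

Yes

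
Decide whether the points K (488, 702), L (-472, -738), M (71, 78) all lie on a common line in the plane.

No

KL = (-960, -1440), KM = (-417, -624).
Twice the signed area of △KLM is (-960)(-624) − (-1440)(-417) = -1440.
The area is nonzero, so the three points are not collinear.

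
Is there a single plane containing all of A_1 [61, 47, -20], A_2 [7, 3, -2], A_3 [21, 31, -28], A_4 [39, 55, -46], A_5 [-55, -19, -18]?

The plane through A_1, A_2, A_3 has normal n = A_1A_2 × A_1A_3 = (640, -1152, -896) and equation n·P = 2816.
Checking the remaining points: n·A_4 = 2816, n·A_5 = 2816.
All equal 2816, so all 5 points lie in one plane.

Yes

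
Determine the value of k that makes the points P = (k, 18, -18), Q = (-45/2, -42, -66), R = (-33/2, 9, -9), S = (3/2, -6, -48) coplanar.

The points are coplanar iff PQ · (PR × PS) = 0.
Expanding, this is linear in k: (1134)k + (-1701) = 0.
So k = 3/2.

3/2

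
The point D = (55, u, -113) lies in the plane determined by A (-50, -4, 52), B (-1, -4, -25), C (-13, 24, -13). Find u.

Coplanarity requires AB · (AC × AD) = 0.
AB = (49, 0, -77), AC = (37, 28, -65); the triple product is linear in u with coefficient 336 and constant term 1344.
Setting it to zero: u = -4.

-4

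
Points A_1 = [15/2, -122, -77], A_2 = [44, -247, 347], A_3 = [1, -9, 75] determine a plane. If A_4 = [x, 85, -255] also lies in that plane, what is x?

A normal to the plane is n = A_1A_2 × A_1A_3 = (-66912, -8304, 3312).
A_4 lies in the plane iff n · A_1A_4 = 0.
This gives (-66912)x + (-1806624) = 0, so x = -27.

-27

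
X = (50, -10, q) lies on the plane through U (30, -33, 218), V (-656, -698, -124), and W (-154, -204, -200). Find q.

A normal to the plane is n = UV × UW = (219488, -223820, -5054).
X lies in the plane iff n · UX = 0.
This gives (-5054)q + (343672) = 0, so q = 68.

68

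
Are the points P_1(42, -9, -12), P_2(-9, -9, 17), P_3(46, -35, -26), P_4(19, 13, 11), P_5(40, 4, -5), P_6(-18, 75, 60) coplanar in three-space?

Yes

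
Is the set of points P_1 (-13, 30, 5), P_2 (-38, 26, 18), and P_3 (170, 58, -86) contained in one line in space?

P_1P_2 = (-25, -4, 13), P_1P_3 = (183, 28, -91).
P_1P_2 × P_1P_3 = (0, 104, 32).
The cross product is nonzero, so the points do not lie on one line.

No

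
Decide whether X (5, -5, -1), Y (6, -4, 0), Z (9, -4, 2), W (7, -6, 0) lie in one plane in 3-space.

The four points are coplanar iff the 3×3 determinant with rows XY, XZ, XW is zero.
Rows: (1, 1, 1), (4, 1, 3), (2, -1, 1).
Expanding along the first row: (1)(4) − (1)(-2) + (1)(-6) = 0.
Zero determinant ⇒ coplanar.

Yes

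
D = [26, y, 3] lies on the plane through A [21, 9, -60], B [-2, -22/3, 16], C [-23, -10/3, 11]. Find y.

The plane through A, B, C has equation −(667/3)x − 1711y − 435z = 6032.
Substituting D: (-1711)y + (-21257/3) = 6032, so y = -23/3.

-23/3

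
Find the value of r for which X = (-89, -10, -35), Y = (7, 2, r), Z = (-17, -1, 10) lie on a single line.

25

Direction XZ = (72, 9, 45). From the x-coordinate of Y, the parameter along the line is τ = (7 − (-89))/72 = 4/3.
Then r = (-35) + 4/3·(45) = 25.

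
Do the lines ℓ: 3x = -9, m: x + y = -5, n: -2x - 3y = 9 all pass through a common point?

No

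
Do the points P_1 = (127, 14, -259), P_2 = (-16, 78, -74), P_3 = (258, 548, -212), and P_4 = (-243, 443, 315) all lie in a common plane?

The four points are coplanar iff the 3×3 determinant with rows P_1P_2, P_1P_3, P_1P_4 is zero.
Rows: (-143, 64, 185), (131, 534, 47), (-370, 429, 574).
Expanding along the first row: (-143)(286353) − (64)(92584) + (185)(253779) = 75260.
Nonzero ⇒ not coplanar.

No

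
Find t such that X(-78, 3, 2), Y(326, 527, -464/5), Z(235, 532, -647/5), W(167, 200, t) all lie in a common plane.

Normal to plane XYZ: n = (-93522/5, 117066/5, 49704); plane equation n·P = 8142954/5.
Requiring n·W = 8142954/5: (49704)t + (7795026/5) = 8142954/5.
So t = 7/5.

7/5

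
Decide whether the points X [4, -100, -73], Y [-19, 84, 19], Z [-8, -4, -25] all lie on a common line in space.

Yes

XY = (-23, 184, 92), XZ = (-12, 96, 48).
Each component of XZ is 12/23 times the corresponding component of XY, so XZ = 12/23·XY and the points are collinear.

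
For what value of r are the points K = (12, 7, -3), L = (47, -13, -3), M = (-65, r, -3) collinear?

51

Direction KL = (35, -20, 0). From the x-coordinate of M, the parameter along the line is τ = (-65 − 12)/35 = -11/5.
Then r = 7 + (-11/5)·(-20) = 51.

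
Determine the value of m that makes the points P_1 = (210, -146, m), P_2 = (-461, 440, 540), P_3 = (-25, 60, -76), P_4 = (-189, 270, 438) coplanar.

-413

Coplanarity ⇔ det[P_1P_2; P_1P_3; P_1P_4] = 0.
Expanding, this is linear in m: (-29240)m + (-12076120) = 0.
So m = -413.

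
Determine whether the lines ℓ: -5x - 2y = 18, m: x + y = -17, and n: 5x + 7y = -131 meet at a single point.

Lines aᵢx + bᵢy = cᵢ with pairwise distinct directions are concurrent exactly when det[aᵢ bᵢ cᵢ] = 0.
Here the determinant is 4.
Nonzero, so no common point exists.

No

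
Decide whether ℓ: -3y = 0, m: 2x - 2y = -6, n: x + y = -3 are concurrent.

Yes

The three lines meet at one point iff the augmented coefficient matrix [aᵢ bᵢ cᵢ] has rank < 3, i.e. its determinant vanishes.
Here the determinant is 0.
It vanishes, so the lines are concurrent at (-3, 0).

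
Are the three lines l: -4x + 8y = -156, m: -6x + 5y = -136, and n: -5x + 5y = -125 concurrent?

Yes

The three lines meet at one point iff the augmented coefficient matrix [aᵢ bᵢ cᵢ] has rank < 3, i.e. its determinant vanishes.
Here the determinant is 0.
It vanishes, so the lines are concurrent at (11, -14).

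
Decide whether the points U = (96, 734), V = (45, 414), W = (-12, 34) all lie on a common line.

UV = (-51, -320), UW = (-108, -700).
det[UV; UW] = (-51)(-700) − (-320)(-108) = 1140.
The determinant is nonzero, so they are not collinear.

No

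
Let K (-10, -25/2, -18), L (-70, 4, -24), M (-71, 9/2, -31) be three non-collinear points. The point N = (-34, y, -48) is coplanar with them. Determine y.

-5

The plane through K, L, M has equation −(225/2)x − 414y − (27/2)z = 6543.
Substituting N: (-414)y + (4473) = 6543, so y = -5.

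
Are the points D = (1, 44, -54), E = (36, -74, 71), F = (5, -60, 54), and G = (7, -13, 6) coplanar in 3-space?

No

The four points are coplanar iff the 3×3 determinant with rows DE, DF, DG is zero.
Rows: (35, -118, 125), (4, -104, 108), (6, -57, 60).
Expanding along the first row: (35)(-84) − (-118)(-408) + (125)(396) = -1584.
Nonzero ⇒ not coplanar.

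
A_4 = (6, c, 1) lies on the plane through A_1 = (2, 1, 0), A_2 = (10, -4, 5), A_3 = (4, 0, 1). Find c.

The plane through A_1, A_2, A_3 has equation 2y + 2z = 2.
Substituting A_4: (2)c + (2) = 2, so c = 0.

0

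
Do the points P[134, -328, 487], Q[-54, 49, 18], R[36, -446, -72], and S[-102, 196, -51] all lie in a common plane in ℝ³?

Yes

A normal to the plane through P, Q, R is n = PQ × PR = (-266085, -59130, 59130).
The plane has equation n·X = 12535560. For S: n·S = 12535560.
Equal, so S lies in the plane and all four are coplanar.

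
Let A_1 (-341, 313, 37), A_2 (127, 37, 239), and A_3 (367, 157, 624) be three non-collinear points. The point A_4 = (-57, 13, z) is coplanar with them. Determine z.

17

Coplanarity requires A_1A_2 · (A_1A_3 × A_1A_4) = 0.
A_1A_2 = (468, -276, 202), A_1A_3 = (708, -156, 587); the triple product is linear in z with coefficient 122400 and constant term -2080800.
Setting it to zero: z = 17.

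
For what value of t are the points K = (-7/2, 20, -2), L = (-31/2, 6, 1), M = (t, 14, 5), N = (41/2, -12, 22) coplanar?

17/2

The points are coplanar iff KL · (KM × KN) = 0.
Expanding, this is linear in t: (240)t + (-2040) = 0.
So t = 17/2.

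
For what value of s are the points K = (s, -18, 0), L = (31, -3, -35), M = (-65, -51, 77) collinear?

Collinearity requires KL × KM = 0; each component is linear in s.
The y-component gives (112)s + (-112) = 0, so s = 1.
The remaining components then also vanish.

1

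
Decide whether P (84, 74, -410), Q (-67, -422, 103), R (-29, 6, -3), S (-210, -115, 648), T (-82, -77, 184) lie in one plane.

Yes

The plane through P, Q, R has normal n = PQ × PR = (-166988, 3488, -45780) and equation n·X = 5000920.
Checking the remaining points: n·S = 5000920, n·T = 5000920.
All equal 5000920, so all 5 points lie in one plane.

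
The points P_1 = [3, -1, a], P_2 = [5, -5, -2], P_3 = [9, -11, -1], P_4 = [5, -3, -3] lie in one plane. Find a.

Coplanarity ⇔ det[P_1P_2; P_1P_3; P_1P_4] = 0.
Expanding, this is linear in a: (-8)a + (-24) = 0.
So a = -3.

-3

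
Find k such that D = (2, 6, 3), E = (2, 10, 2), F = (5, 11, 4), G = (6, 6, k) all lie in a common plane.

6

The points are coplanar iff DE · (DF × DG) = 0.
Expanding, this is linear in k: (-12)k + (72) = 0.
So k = 6.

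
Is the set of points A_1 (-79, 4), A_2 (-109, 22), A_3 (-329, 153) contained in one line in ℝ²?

A_1A_2 = (-30, 18), A_1A_3 = (-250, 149).
Twice the signed area of △A_1A_2A_3 is (-30)(149) − (18)(-250) = 30.
The area is nonzero, so the three points are not collinear.

No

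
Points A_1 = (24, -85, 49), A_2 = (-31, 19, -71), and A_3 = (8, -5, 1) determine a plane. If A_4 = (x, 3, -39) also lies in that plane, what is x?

Coplanarity requires A_1A_2 · (A_1A_3 × A_1A_4) = 0.
A_1A_2 = (-55, 104, -120), A_1A_3 = (-16, 80, -48); the triple product is linear in x with coefficient 4608 and constant term 66816.
Setting it to zero: x = -29/2.

-29/2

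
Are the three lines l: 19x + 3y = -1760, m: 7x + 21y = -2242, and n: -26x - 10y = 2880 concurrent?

No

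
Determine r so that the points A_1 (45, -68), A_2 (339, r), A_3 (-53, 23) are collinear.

-341

Collinearity: (A_2 − A_1) must be parallel to (A_3 − A_1) = (-98, 91).
Cross-multiplying the components: (r − (-68))·(-98) = (294)·(91).
Solving gives r = -341.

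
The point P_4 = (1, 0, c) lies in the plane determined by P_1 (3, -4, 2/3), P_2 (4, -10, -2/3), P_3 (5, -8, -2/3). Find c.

A normal to the plane is n = P_1P_2 × P_1P_3 = (8/3, -4/3, 8).
P_4 lies in the plane iff n · P_1P_4 = 0.
This gives (8)c + (-16) = 0, so c = 2.

2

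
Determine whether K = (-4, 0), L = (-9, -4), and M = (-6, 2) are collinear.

KL = (-5, -4), KM = (-2, 2).
Twice the signed area of △KLM is (-5)(2) − (-4)(-2) = -18.
The area is nonzero, so the three points are not collinear.

No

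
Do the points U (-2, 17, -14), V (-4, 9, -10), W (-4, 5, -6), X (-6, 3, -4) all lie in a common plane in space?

No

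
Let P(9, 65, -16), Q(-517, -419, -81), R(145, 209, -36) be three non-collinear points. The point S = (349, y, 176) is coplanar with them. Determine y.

A normal to the plane is n = PQ × PR = (19040, -19360, -9920).
S lies in the plane iff n · PS = 0.
This gives (-19360)y + (5827360) = 0, so y = 301.

301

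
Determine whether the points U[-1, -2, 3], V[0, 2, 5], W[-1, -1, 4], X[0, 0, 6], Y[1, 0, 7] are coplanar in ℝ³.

No

The plane through U, V, W has normal n = UV × UW = (2, -1, 1) and equation n·P = 3.
Checking the remaining points: n·X = 6, n·Y = 9.
Since n·X = 6 ≠ 3, X is off the plane and the points are not all coplanar.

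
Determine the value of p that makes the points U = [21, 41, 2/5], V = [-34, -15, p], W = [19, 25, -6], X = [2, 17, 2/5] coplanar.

Normal to plane UWX: n = (-768/5, 608/5, -256); plane equation n·P = 8288/5.
Requiring n·V = 8288/5: (-256)p + (16992/5) = 8288/5.
So p = 34/5.

34/5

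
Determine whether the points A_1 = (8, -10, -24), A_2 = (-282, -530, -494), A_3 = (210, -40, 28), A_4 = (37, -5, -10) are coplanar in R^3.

A normal to the plane through A_1, A_2, A_3 is n = A_1A_2 × A_1A_3 = (-41140, -79860, 113740).
The plane has equation n·P = -2260280. For A_4: n·A_4 = -2260280.
Equal, so A_4 lies in the plane and all four are coplanar.

Yes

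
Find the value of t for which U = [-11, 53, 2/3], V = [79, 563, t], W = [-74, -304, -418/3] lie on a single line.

602/3

Direction UW = (-63, -357, -140). From the x-coordinate of V, the parameter along the line is τ = (79 − (-11))/(-63) = -10/7.
Then t = 2/3 + (-10/7)·(-140) = 602/3.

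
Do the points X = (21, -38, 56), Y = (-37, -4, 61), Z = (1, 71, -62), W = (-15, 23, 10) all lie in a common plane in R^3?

Yes

A normal to the plane through X, Y, Z is n = XY × XZ = (-4557, -6944, -5642).
The plane has equation n·P = -147777. For W: n·W = -147777.
Equal, so W lies in the plane and all four are coplanar.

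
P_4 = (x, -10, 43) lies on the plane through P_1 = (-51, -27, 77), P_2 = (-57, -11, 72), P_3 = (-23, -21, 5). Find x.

A normal to the plane is n = P_1P_2 × P_1P_3 = (-1122, -572, -484).
P_4 lies in the plane iff n · P_1P_4 = 0.
This gives (-1122)x + (-50490) = 0, so x = -45.

-45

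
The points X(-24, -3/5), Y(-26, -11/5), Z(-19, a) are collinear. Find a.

Collinearity: (Z − X) must be parallel to (Y − X) = (-2, -8/5).
Cross-multiplying the components: (a − (-3/5))·(-2) = (5)·(-8/5).
Solving gives a = 17/5.

17/5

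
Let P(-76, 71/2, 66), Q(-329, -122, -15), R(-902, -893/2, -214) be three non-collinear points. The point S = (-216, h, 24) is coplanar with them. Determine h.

-115/2

A normal to the plane is n = PQ × PR = (5058, -3934, -8149).
S lies in the plane iff n · PS = 0.
This gives (-3934)h + (-226205) = 0, so h = -115/2.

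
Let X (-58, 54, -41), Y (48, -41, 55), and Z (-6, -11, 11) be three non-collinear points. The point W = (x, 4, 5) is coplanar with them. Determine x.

A normal to the plane is n = XY × XZ = (1300, -520, -1950).
W lies in the plane iff n · XW = 0.
This gives (1300)x + (11700) = 0, so x = -9.

-9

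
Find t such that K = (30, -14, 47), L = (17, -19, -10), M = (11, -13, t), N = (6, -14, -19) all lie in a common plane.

-1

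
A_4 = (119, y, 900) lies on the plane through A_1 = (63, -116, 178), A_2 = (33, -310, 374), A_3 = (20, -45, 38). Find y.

Coplanarity requires A_1A_2 · (A_1A_3 × A_1A_4) = 0.
A_1A_2 = (-30, -194, 196), A_1A_3 = (-43, 71, -140); the triple product is linear in y with coefficient -12628 and constant term -8283968.
Setting it to zero: y = -656.

-656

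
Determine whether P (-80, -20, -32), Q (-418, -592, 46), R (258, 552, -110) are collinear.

PQ = (-338, -572, 78), PR = (338, 572, -78).
Each component of PR is -1 times the corresponding component of PQ, so PR = -1·PQ and the points are collinear.

Yes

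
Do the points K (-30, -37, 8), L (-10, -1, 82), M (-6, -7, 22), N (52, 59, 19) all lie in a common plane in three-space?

A normal to the plane through K, L, M is n = KL × KM = (-1716, 1496, -264).
The plane has equation n·P = -5984. For N: n·N = -5984.
Equal, so N lies in the plane and all four are coplanar.

Yes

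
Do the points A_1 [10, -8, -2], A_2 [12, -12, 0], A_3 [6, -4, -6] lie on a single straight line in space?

No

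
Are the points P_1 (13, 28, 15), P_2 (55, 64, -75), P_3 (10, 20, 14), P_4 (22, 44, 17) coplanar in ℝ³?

With P_1 as base: P_1P_2 = (42, 36, -90), P_1P_3 = (-3, -8, -1), P_1P_4 = (9, 16, 2).
P_1P_3 × P_1P_4 = (0, -3, 24).
P_1P_2 · (P_1P_3 × P_1P_4) = -2268.
Since -2268 ≠ 0, the four points are not coplanar.

No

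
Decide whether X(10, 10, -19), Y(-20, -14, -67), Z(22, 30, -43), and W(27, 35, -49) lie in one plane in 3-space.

The four points are coplanar iff the 3×3 determinant with rows XY, XZ, XW is zero.
Rows: (-30, -24, -48), (12, 20, -24), (17, 25, -30).
Expanding along the first row: (-30)(0) − (-24)(48) + (-48)(-40) = 3072.
Nonzero ⇒ not coplanar.

No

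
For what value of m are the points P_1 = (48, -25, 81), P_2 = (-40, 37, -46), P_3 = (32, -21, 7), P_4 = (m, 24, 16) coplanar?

The points are coplanar iff P_1P_2 · (P_1P_3 × P_1P_4) = 0.
Expanding, this is linear in m: (-4080)m + (-65280) = 0.
So m = -16.

-16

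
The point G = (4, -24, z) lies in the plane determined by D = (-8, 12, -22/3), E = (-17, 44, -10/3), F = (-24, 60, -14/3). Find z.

-28/3

The plane through D, E, F has equation −(320/3)x − 40y + 80z = -640/3.
Substituting G: (80)z + (1600/3) = -640/3, so z = -28/3.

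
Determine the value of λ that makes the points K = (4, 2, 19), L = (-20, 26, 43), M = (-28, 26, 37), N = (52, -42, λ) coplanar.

-22

Coplanarity ⇔ det[KL; KM; KN] = 0.
Expanding, this is linear in λ: (192)λ + (4224) = 0.
So λ = -22.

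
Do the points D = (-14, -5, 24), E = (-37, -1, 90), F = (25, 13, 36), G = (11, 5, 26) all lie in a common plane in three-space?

No

The four points are coplanar iff the 3×3 determinant with rows DE, DF, DG is zero.
Rows: (-23, 4, 66), (39, 18, 12), (25, 10, 2).
Expanding along the first row: (-23)(-84) − (4)(-222) + (66)(-60) = -1140.
Nonzero ⇒ not coplanar.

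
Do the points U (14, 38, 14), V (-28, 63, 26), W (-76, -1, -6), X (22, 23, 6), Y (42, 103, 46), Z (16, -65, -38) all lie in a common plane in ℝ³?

No

The plane through U, V, W has normal n = UV × UW = (-32, -1920, 3888) and equation n·P = -18976.
Checking the remaining points: n·X = -21536, n·Y = -20256, n·Z = -23456.
Since n·X = -21536 ≠ -18976, X is off the plane and the points are not all coplanar.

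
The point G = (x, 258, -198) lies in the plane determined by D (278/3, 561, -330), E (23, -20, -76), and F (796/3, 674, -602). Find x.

170/3

Coplanarity requires DE · (DF × DG) = 0.
DE = (-209/3, -581, 254), DF = (518/3, 113, -272); the triple product is linear in x with coefficient 129330 and constant term -7328700.
Setting it to zero: x = 170/3.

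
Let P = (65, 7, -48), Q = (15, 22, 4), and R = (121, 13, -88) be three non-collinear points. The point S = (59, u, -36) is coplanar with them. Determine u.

A normal to the plane is n = PQ × PR = (-912, 912, -1140).
S lies in the plane iff n · PS = 0.
This gives (912)u + (-14592) = 0, so u = 16.

16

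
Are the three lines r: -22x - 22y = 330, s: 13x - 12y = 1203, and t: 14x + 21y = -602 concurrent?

Intersecting r and s: solving the 2×2 system gives (x, y) = (1023/25, -1398/25).
Substitute into t: (14)(1023/25) + (21)(-1398/25) = -15036/25.
But t requires -602 ≠ -15036/25, so the three lines have no common point.

No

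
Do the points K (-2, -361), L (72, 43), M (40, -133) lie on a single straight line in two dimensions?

No

KL = (74, 404), KM = (42, 228).
det[KL; KM] = (74)(228) − (404)(42) = -96.
The determinant is nonzero, so they are not collinear.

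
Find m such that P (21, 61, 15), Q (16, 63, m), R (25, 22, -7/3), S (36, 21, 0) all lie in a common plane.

44/3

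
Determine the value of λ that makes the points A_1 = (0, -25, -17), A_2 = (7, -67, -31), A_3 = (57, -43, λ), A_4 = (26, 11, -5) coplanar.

-23

Normal to plane A_1A_2A_4: n = (0, -448, 1344); plane equation n·P = -11648.
Requiring n·A_3 = -11648: (1344)λ + (19264) = -11648.
So λ = -23.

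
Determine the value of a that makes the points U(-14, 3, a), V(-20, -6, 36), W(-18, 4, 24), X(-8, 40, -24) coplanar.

Coplanarity ⇔ det[UV; UW; UX] = 0.
Expanding, this is linear in a: (28)a + (-504) = 0.
So a = 18.

18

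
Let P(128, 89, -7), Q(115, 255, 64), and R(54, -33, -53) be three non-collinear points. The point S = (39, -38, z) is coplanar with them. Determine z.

-54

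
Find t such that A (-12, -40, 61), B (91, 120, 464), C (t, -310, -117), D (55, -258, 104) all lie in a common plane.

-10

The points are coplanar iff AB · (AC × AD) = 0.
Expanding, this is linear in t: (-94734)t + (-947340) = 0.
So t = -10.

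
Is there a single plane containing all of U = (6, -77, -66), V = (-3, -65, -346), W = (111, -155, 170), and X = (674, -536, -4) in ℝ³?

No

A normal to the plane through U, V, W is n = UV × UW = (-19008, -27276, -558).
The plane has equation n·P = 2023032. For X: n·X = 1810776.
1810776 ≠ 2023032, so X is off the plane.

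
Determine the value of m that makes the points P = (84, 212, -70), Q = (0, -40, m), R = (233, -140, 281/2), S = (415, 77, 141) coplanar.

-10

Normal to plane PRS: n = (-91709/2, 76473/2, 96397); plane equation n·X = -2493430.
Requiring n·Q = -2493430: (96397)m + (-1529460) = -2493430.
So m = -10.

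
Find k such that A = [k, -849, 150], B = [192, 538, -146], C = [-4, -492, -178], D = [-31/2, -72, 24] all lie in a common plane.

The points are coplanar iff AB · (AC × AD) = 0.
Expanding, this is linear in k: (194620)k + (45930320) = 0.
So k = -236.

-236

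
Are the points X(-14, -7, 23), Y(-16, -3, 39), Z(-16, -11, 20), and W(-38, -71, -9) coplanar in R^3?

No

The four points are coplanar iff the 3×3 determinant with rows XY, XZ, XW is zero.
Rows: (-2, 4, 16), (-2, -4, -3), (-24, -64, -32).
Expanding along the first row: (-2)(-64) − (4)(-8) + (16)(32) = 672.
Nonzero ⇒ not coplanar.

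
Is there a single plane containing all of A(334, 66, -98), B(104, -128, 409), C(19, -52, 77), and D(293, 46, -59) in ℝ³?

The four points are coplanar iff the 3×3 determinant with rows AB, AC, AD is zero.
Rows: (-230, -194, 507), (-315, -118, 175), (-41, -20, 39).
Expanding along the first row: (-230)(-1102) − (-194)(-5110) + (507)(1462) = 3354.
Nonzero ⇒ not coplanar.

No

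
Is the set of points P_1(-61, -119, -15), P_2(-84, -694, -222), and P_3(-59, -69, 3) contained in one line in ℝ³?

Yes

P_1P_2 = (-23, -575, -207), P_1P_3 = (2, 50, 18).
Each component of P_1P_3 is -2/23 times the corresponding component of P_1P_2, so P_1P_3 = -2/23·P_1P_2 and the points are collinear.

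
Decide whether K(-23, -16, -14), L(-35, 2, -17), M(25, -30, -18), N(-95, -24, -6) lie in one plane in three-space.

No

The four points are coplanar iff the 3×3 determinant with rows KL, KM, KN is zero.
Rows: (-12, 18, -3), (48, -14, -4), (-72, -8, 8).
Expanding along the first row: (-12)(-144) − (18)(96) + (-3)(-1392) = 4176.
Nonzero ⇒ not coplanar.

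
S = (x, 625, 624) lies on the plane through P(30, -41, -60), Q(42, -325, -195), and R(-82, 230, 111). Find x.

-874

Coplanarity requires PQ · (PR × PS) = 0.
PQ = (12, -284, -135), PR = (-112, 271, 171); the triple product is linear in x with coefficient -11979 and constant term -10469646.
Setting it to zero: x = -874.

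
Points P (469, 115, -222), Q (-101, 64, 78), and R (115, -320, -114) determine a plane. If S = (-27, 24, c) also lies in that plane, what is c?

30

The plane through P, Q, R has equation 124992x − 44640y + 229896z = 2450736.
Substituting S: (229896)c + (-4446144) = 2450736, so c = 30.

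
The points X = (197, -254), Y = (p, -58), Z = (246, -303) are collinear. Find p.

1

The three points are collinear iff det[XY; XZ] = 0.
This determinant is linear in p: (-49)p + (49) = 0, so p = 1.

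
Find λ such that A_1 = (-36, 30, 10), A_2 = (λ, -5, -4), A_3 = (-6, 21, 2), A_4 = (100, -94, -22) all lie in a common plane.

20

Normal to plane A_1A_3A_4: n = (-704, -128, -2496); plane equation n·P = -3456.
Requiring n·A_2 = -3456: (-704)λ + (10624) = -3456.
So λ = 20.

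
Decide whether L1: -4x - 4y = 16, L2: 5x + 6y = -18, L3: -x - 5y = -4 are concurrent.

Intersecting L1 and L2: solving the 2×2 system gives (x, y) = (-6, 2).
Substitute into L3: (-1)(-6) + (-5)(2) = -4.
This equals -4, so (-6, 2) lies on all three lines and they are concurrent.

Yes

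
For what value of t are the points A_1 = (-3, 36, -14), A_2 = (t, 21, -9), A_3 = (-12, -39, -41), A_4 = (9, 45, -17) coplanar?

-23

Coplanarity ⇔ det[A_1A_2; A_1A_3; A_1A_4] = 0.
Expanding, this is linear in t: (468)t + (10764) = 0.
So t = -23.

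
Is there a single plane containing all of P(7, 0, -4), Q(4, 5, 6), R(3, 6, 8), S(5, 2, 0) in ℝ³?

Yes

A normal to the plane through P, Q, R is n = PQ × PR = (0, -4, 2).
The plane has equation n·X = -8. For S: n·S = -8.
Equal, so S lies in the plane and all four are coplanar.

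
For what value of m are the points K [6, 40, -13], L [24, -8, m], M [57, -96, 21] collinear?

-1

Collinearity requires KL × KM = 0; each component is linear in m.
The x-component gives (136)m + (136) = 0, so m = -1.
The remaining components then also vanish.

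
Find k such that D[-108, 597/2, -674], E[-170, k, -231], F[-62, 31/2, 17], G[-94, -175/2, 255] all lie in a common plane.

213/2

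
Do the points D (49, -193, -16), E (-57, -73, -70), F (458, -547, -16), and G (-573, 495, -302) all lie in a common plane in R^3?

A normal to the plane through D, E, F is n = DE × DF = (-19116, -22086, -11556).
The plane has equation n·P = 3510810. For G: n·G = 3510810.
Equal, so G lies in the plane and all four are coplanar.

Yes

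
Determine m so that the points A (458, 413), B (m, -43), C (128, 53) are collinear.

40

The three points are collinear iff det[AB; AC] = 0.
This determinant is linear in m: (-360)m + (14400) = 0, so m = 40.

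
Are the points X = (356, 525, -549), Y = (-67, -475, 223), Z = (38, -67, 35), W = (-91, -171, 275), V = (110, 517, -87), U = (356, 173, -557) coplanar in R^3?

The plane through X, Y, Z has normal n = XY × XZ = (-126976, 1536, -67584) and equation n·P = -7293440.
Checking the remaining points: n·W = -7293440, n·V = -7293440, n·U = -7293440.
All equal -7293440, so all 6 points lie in one plane.

Yes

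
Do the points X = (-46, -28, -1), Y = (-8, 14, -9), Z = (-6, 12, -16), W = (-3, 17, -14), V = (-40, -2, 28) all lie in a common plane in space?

The plane through X, Y, Z has normal n = XY × XZ = (-310, 250, -160) and equation n·P = 7420.
Checking the remaining points: n·W = 7420, n·V = 7420.
All equal 7420, so all 5 points lie in one plane.

Yes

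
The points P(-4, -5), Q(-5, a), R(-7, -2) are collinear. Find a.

Collinearity: (Q − P) must be parallel to (R − P) = (-3, 3).
Cross-multiplying the components: (a − (-5))·(-3) = (-1)·(3).
Solving gives a = -4.

-4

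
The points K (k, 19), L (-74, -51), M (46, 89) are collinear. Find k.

The three points are collinear iff det[KL; KM] = 0.
This determinant is linear in k: (-140)k + (-1960) = 0, so k = -14.

-14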